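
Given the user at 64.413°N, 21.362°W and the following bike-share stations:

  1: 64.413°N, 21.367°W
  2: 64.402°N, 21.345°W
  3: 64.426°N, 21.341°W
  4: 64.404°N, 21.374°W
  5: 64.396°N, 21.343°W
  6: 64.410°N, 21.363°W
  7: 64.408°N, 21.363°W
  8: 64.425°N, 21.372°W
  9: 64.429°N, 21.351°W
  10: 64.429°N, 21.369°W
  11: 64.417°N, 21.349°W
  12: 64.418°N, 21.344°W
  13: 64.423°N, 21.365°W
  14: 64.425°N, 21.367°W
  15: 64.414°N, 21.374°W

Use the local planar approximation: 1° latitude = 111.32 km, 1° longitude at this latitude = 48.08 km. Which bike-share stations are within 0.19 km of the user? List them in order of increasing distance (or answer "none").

Distances from 64.413°N, 21.362°W:
1: √((0.000·111.32)² + (-0.005·48.08)²) = √(0.00000 + 0.05779) = 0.240 km
2: √((-0.011·111.32)² + (0.017·48.08)²) = √(1.49945 + 0.66808) = 1.472 km
3: √((0.013·111.32)² + (0.021·48.08)²) = √(2.09427 + 1.01945) = 1.765 km
4: √((-0.009·111.32)² + (-0.012·48.08)²) = √(1.00376 + 0.33288) = 1.156 km
5: √((-0.017·111.32)² + (0.019·48.08)²) = √(3.58133 + 0.83452) = 2.101 km
6: √((-0.003·111.32)² + (-0.001·48.08)²) = √(0.11153 + 0.00231) = 0.337 km
7: √((-0.005·111.32)² + (-0.001·48.08)²) = √(0.30980 + 0.00231) = 0.559 km
8: √((0.012·111.32)² + (-0.010·48.08)²) = √(1.78447 + 0.23117) = 1.420 km
9: √((0.016·111.32)² + (0.011·48.08)²) = √(3.17239 + 0.27971) = 1.858 km
10: √((0.016·111.32)² + (-0.007·48.08)²) = √(3.17239 + 0.11327) = 1.813 km
11: √((0.004·111.32)² + (0.013·48.08)²) = √(0.19827 + 0.39068) = 0.767 km
12: √((0.005·111.32)² + (0.018·48.08)²) = √(0.30980 + 0.74899) = 1.029 km
13: √((0.010·111.32)² + (-0.003·48.08)²) = √(1.23921 + 0.02081) = 1.123 km
14: √((0.012·111.32)² + (-0.005·48.08)²) = √(1.78447 + 0.05779) = 1.357 km
15: √((0.001·111.32)² + (-0.012·48.08)²) = √(0.01239 + 0.33288) = 0.588 km
Threshold 0.19 km: none within range.

none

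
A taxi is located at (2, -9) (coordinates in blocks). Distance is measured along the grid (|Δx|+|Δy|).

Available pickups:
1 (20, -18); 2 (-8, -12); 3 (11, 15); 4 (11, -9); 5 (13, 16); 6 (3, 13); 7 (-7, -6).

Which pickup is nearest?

Distances from (2, -9):
1: 27 blocks
2: 13 blocks
3: 33 blocks
4: 9 blocks
5: 36 blocks
6: 23 blocks
7: 12 blocks
Minimum: 4 at 9 blocks.

4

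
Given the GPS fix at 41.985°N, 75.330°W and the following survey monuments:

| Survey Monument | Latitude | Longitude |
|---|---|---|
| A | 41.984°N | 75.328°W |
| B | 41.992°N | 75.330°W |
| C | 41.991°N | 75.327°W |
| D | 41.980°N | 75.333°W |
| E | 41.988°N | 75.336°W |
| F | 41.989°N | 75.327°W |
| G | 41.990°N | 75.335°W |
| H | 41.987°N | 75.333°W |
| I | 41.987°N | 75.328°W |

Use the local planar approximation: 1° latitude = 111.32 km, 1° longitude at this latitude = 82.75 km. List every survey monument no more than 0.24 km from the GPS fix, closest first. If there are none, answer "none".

A

Distances from 41.985°N, 75.330°W:
A: √((-0.001·111.32)² + (0.002·82.75)²) = √(0.01239 + 0.02739) = 0.199 km
B: √((0.007·111.32)² + (0.000·82.75)²) = √(0.60721 + 0.00000) = 0.779 km
C: √((0.006·111.32)² + (0.003·82.75)²) = √(0.44612 + 0.06163) = 0.713 km
D: √((-0.005·111.32)² + (-0.003·82.75)²) = √(0.30980 + 0.06163) = 0.609 km
E: √((0.003·111.32)² + (-0.006·82.75)²) = √(0.11153 + 0.24651) = 0.598 km
F: √((0.004·111.32)² + (0.003·82.75)²) = √(0.19827 + 0.06163) = 0.510 km
G: √((0.005·111.32)² + (-0.005·82.75)²) = √(0.30980 + 0.17119) = 0.694 km
H: √((0.002·111.32)² + (-0.003·82.75)²) = √(0.04957 + 0.06163) = 0.333 km
I: √((0.002·111.32)² + (0.002·82.75)²) = √(0.04957 + 0.02739) = 0.277 km
Threshold 0.24 km: A (0.199 km) is within range.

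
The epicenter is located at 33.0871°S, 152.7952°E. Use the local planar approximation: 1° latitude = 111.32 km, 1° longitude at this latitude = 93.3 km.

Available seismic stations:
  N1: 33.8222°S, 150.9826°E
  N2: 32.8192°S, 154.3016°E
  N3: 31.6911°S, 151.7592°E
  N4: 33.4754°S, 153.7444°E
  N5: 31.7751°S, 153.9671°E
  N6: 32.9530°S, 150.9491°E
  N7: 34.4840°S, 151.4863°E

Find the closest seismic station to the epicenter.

N4

Distances from 33.0871°S, 152.7952°E:
N1: 187.8735 km
N2: 143.6763 km
N3: 183.0107 km
N4: 98.5464 km
N5: 182.4445 km
N6: 172.8868 km
N7: 197.7234 km
Minimum: N4 at 98.5464 km.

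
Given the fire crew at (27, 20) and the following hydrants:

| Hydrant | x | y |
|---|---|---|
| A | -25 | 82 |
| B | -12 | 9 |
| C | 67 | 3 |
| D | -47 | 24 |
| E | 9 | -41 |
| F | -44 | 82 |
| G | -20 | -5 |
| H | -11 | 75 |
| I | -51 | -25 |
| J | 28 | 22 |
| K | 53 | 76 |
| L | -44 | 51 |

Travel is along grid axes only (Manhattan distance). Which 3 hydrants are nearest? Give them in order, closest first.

J, B, C

Distances from (27, 20):
A: |-52| + |62| = 52 + 62 = 114
B: |-39| + |-11| = 39 + 11 = 50
C: |40| + |-17| = 40 + 17 = 57
D: |-74| + |4| = 74 + 4 = 78
E: |-18| + |-61| = 18 + 61 = 79
F: |-71| + |62| = 71 + 62 = 133
G: |-47| + |-25| = 47 + 25 = 72
H: |-38| + |55| = 38 + 55 = 93
I: |-78| + |-45| = 78 + 45 = 123
J: |1| + |2| = 1 + 2 = 3
K: |26| + |56| = 26 + 56 = 82
L: |-71| + |31| = 71 + 31 = 102
Sorted: J (3) < B (50) < C (57) < G (72) < D (78) < …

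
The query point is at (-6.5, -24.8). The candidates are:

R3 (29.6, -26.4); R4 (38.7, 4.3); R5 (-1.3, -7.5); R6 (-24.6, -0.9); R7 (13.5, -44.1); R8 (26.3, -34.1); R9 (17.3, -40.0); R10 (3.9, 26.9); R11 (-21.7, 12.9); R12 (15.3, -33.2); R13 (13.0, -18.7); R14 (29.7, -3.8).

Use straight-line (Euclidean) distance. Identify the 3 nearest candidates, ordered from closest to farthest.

R5, R13, R12

Distances from (-6.5, -24.8):
R3: 36.1
R4: 53.8
R5: 18.1
R6: 30.0
R7: 27.8
R8: 34.1
R9: 28.2
R10: 52.7
R11: 40.6
R12: 23.4
R13: 20.4
R14: 41.9
Sorted: R5 (18.1) < R13 (20.4) < R12 (23.4) < R7 (27.8) < R9 (28.2) < …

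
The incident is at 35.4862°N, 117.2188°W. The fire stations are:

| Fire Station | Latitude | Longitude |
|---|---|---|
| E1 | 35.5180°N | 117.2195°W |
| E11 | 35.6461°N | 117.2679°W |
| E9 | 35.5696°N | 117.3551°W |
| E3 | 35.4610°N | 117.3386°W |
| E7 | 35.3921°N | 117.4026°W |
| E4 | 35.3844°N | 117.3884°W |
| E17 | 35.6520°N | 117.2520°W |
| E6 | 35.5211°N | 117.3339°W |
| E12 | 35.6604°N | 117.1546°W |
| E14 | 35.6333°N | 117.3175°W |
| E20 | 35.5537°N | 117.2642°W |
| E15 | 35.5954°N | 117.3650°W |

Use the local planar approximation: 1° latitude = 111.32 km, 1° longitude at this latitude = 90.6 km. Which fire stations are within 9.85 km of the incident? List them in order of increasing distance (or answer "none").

Distances from 35.4862°N, 117.2188°W:
E1: √((0.0318·111.32)² + (-0.0007·90.6)²) = √(12.531430 + 0.004022) = 3.5405 km
E11: √((0.1599·111.32)² + (-0.0491·90.6)²) = √(316.842421 + 19.788796) = 18.3475 km
E9: √((0.0834·111.32)² + (-0.1363·90.6)²) = √(86.194290 + 152.492367) = 15.4495 km
E3: √((-0.0252·111.32)² + (-0.1198·90.6)²) = √(7.869506 + 117.806711) = 11.2105 km
E7: √((-0.0941·111.32)² + (-0.1838·90.6)²) = √(109.730066 + 277.298429) = 19.6730 km
E4: √((-0.1018·111.32)² + (-0.1696·90.6)²) = √(128.422746 + 236.106580) = 19.0927 km
E17: √((0.1658·111.32)² + (-0.0332·90.6)²) = √(340.655533 + 9.047583) = 18.7004 km
E6: √((0.0349·111.32)² + (-0.1151·90.6)²) = √(15.093753 + 108.744435) = 11.1283 km
E12: √((0.1742·111.32)² + (0.0642·90.6)²) = √(376.047492 + 33.831905) = 20.2455 km
E14: √((0.1471·111.32)² + (-0.0987·90.6)²) = √(268.146258 + 79.963299) = 18.6577 km
E20: √((0.0675·111.32)² + (-0.0454·90.6)²) = √(56.461699 + 16.918743) = 8.5662 km
E15: √((0.1092·111.32)² + (-0.1462·90.6)²) = √(147.771837 + 175.449098) = 17.9783 km
Threshold 9.85 km: E1 (3.5405 km), E20 (8.5662 km) are within range.

E1, E20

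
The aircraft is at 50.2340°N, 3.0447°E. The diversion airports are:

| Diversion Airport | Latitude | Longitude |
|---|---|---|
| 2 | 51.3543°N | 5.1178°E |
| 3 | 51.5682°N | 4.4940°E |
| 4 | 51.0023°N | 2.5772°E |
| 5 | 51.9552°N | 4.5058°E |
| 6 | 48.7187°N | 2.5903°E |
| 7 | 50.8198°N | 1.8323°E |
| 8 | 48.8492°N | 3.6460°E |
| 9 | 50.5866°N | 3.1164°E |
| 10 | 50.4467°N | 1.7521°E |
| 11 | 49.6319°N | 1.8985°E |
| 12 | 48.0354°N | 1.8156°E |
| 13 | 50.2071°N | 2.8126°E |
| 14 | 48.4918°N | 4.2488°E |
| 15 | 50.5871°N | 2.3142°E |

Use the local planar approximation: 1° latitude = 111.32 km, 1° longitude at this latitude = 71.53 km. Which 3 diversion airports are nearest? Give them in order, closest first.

Distances from 50.2340°N, 3.0447°E:
2: √((1.1203·111.32)² + (2.0731·71.53)²) = √(15553.032062 + 21989.580958) = 193.7592 km
3: √((1.3342·111.32)² + (1.4493·71.53)²) = √(22059.124304 + 10747.143171) = 181.1250 km
4: √((0.7683·111.32)² + (-0.4675·71.53)²) = √(7314.894413 + 1118.251992) = 91.8322 km
5: √((1.7212·111.32)² + (1.4611·71.53)²) = √(36712.086685 + 10922.859103) = 218.2543 km
6: √((-1.5153·111.32)² + (-0.4544·71.53)²) = √(28454.020613 + 1056.460090) = 171.7861 km
7: √((0.5858·111.32)² + (-1.2124·71.53)²) = √(4252.507909 + 7520.873873) = 108.5052 km
8: √((-1.3848·111.32)² + (0.6013·71.53)²) = √(23764.052604 + 1849.945175) = 160.0437 km
9: √((0.3526·111.32)² + (0.0717·71.53)²) = √(1540.674914 + 26.303574) = 39.5851 km
10: √((0.2127·111.32)² + (-1.2926·71.53)²) = √(560.636508 + 8548.792056) = 95.4433 km
11: √((-0.6021·111.32)² + (-1.1462·71.53)²) = √(4492.454112 + 6721.980656) = 105.8982 km
12: √((-2.1986·111.32)² + (-1.2291·71.53)²) = √(59901.657907 + 7729.490850) = 260.0599 km
13: √((-0.0269·111.32)² + (-0.2321·71.53)²) = √(8.967078 + 275.630156) = 16.8700 km
14: √((-1.7422·111.32)² + (1.2041·71.53)²) = √(37613.384550 + 7418.251668) = 212.2066 km
15: √((0.3531·111.32)² + (-0.7305·71.53)²) = √(1545.047481 + 2730.341000) = 65.3865 km
Sorted: 13 (16.8700 km) < 9 (39.5851 km) < 15 (65.3865 km) < 4 (91.8322 km) < 10 (95.4433 km) < …

13, 9, 15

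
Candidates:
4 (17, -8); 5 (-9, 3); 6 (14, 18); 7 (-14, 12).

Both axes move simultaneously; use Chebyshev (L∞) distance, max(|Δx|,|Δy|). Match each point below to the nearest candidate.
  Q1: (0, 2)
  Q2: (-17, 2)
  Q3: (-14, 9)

Q1→5; Q2→5; Q3→7

Q1 at (0, 2):
  4: 17
  5: 9
  6: 16
  7: 14
  → nearest: 5 (9)
Q2 at (-17, 2):
  4: 34
  5: 8
  6: 31
  7: 10
  → nearest: 5 (8)
Q3 at (-14, 9):
  4: 31
  5: 6
  6: 28
  7: 3
  → nearest: 7 (3)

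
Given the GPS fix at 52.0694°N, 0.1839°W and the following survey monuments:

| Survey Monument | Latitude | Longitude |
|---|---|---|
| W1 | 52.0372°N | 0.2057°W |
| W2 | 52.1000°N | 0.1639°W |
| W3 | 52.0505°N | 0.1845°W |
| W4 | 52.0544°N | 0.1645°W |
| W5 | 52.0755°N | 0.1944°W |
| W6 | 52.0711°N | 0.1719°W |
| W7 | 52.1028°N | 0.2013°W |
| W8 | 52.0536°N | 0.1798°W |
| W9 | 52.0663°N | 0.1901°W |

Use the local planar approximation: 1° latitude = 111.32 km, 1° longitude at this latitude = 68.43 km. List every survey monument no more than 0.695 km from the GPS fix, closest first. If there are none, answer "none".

W9

Distances from 52.0694°N, 0.1839°W:
W1: √((-0.0322·111.32)² + (-0.0218·68.43)²) = √(12.848669 + 2.225390) = 3.8825 km
W2: √((0.0306·111.32)² + (0.0200·68.43)²) = √(11.603506 + 1.873066) = 3.6710 km
W3: √((-0.0189·111.32)² + (-0.0006·68.43)²) = √(4.426597 + 0.001686) = 2.1043 km
W4: √((-0.0150·111.32)² + (0.0194·68.43)²) = √(2.788232 + 1.762368) = 2.1332 km
W5: √((0.0061·111.32)² + (-0.0105·68.43)²) = √(0.461112 + 0.516264) = 0.9886 km
W6: √((0.0017·111.32)² + (0.0120·68.43)²) = √(0.035813 + 0.674304) = 0.8427 km
W7: √((0.0334·111.32)² + (-0.0174·68.43)²) = √(13.824178 + 1.417724) = 3.9041 km
W8: √((-0.0158·111.32)² + (0.0041·68.43)²) = √(3.093574 + 0.078716) = 1.7811 km
W9: √((-0.0031·111.32)² + (-0.0062·68.43)²) = √(0.119088 + 0.180002) = 0.5469 km
Threshold 0.695 km: W9 (0.5469 km) is within range.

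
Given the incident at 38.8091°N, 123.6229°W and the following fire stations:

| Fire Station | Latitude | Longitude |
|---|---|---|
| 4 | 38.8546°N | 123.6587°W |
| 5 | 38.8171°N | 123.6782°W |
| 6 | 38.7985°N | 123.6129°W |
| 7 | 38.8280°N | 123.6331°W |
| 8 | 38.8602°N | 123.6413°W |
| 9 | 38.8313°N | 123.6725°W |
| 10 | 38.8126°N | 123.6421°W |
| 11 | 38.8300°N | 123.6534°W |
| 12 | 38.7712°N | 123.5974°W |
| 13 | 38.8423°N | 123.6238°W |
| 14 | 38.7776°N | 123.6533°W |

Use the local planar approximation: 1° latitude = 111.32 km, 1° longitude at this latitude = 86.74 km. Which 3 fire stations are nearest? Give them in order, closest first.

6, 10, 7

Distances from 38.8091°N, 123.6229°W:
4: 5.9412 km
5: 4.8787 km
6: 1.4645 km
7: 2.2824 km
8: 5.9081 km
9: 4.9616 km
10: 1.7104 km
11: 3.5231 km
12: 4.7637 km
13: 3.6966 km
14: 4.3874 km
Sorted: 6 (1.4645 km) < 10 (1.7104 km) < 7 (2.2824 km) < 11 (3.5231 km) < 13 (3.6966 km) < …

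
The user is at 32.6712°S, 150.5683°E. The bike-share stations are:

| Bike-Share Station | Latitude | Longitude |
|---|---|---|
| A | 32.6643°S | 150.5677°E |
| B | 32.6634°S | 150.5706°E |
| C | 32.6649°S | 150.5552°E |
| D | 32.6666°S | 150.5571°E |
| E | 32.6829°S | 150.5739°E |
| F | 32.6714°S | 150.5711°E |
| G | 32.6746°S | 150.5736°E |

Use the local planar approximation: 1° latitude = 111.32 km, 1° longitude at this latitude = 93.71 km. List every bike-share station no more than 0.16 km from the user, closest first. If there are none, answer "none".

none

Distances from 32.6712°S, 150.5683°E:
A: √((0.0069·111.32)² + (-0.0006·93.71)²) = √(0.589990 + 0.003161) = 0.7702 km
B: √((0.0078·111.32)² + (0.0023·93.71)²) = √(0.753938 + 0.046454) = 0.8946 km
C: √((0.0063·111.32)² + (-0.0131·93.71)²) = √(0.491844 + 1.507004) = 1.4138 km
D: √((0.0046·111.32)² + (-0.0112·93.71)²) = √(0.262218 + 1.101559) = 1.1678 km
E: √((-0.0117·111.32)² + (0.0056·93.71)²) = √(1.696360 + 0.275390) = 1.4042 km
F: √((-0.0002·111.32)² + (0.0028·93.71)²) = √(0.000496 + 0.068847) = 0.2633 km
G: √((-0.0034·111.32)² + (0.0053·93.71)²) = √(0.143253 + 0.246674) = 0.6244 km
Threshold 0.16 km: none within range.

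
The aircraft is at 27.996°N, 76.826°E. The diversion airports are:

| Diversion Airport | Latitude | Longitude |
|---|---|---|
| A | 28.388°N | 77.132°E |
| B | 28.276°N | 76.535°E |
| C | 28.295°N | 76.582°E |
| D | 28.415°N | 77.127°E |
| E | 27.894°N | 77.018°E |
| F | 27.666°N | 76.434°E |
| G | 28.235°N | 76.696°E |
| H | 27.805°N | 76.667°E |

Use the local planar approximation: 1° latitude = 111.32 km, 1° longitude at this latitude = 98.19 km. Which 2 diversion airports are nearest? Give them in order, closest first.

Distances from 27.996°N, 76.826°E:
A: 52.981 km
B: 42.284 km
C: 41.011 km
D: 55.219 km
E: 22.008 km
F: 53.207 km
G: 29.509 km
H: 26.378 km
Sorted: E (22.008 km) < H (26.378 km) < G (29.509 km) < C (41.011 km) < …

E, H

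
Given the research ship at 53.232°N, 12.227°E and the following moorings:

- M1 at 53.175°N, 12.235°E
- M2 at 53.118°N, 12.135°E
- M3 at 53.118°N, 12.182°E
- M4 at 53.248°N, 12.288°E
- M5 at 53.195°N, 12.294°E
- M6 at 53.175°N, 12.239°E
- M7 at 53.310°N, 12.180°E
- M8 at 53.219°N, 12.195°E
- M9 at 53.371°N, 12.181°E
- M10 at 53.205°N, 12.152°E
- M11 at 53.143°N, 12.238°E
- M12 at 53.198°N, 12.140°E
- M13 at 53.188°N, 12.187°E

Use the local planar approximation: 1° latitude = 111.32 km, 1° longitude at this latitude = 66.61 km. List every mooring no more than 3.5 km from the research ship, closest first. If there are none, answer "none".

Distances from 53.232°N, 12.227°E:
M1: √((-0.057·111.32)² + (0.008·66.61)²) = √(40.26207 + 0.28396) = 6.368 km
M2: √((-0.114·111.32)² + (-0.092·66.61)²) = √(161.04828 + 37.55385) = 14.093 km
M3: √((-0.114·111.32)² + (-0.045·66.61)²) = √(161.04828 + 8.98471) = 13.040 km
M4: √((0.016·111.32)² + (0.061·66.61)²) = √(3.17239 + 16.50968) = 4.436 km
M5: √((-0.037·111.32)² + (0.067·66.61)²) = √(16.96484 + 19.91721) = 6.073 km
M6: √((-0.057·111.32)² + (0.012·66.61)²) = √(40.26207 + 0.63891) = 6.395 km
M7: √((0.078·111.32)² + (-0.047·66.61)²) = √(75.39379 + 9.80109) = 9.230 km
M8: √((-0.013·111.32)² + (-0.032·66.61)²) = √(2.09427 + 4.54338) = 2.576 km
M9: √((0.139·111.32)² + (-0.046·66.61)²) = √(239.42858 + 9.38846) = 15.774 km
M10: √((-0.027·111.32)² + (-0.075·66.61)²) = √(9.03387 + 24.95752) = 5.830 km
M11: √((-0.089·111.32)² + (0.011·66.61)²) = √(98.15816 + 0.53686) = 9.935 km
M12: √((-0.034·111.32)² + (-0.087·66.61)²) = √(14.32532 + 33.58284) = 6.922 km
M13: √((-0.044·111.32)² + (-0.040·66.61)²) = √(23.99119 + 7.09903) = 5.576 km
Threshold 3.5 km: M8 (2.576 km) is within range.

M8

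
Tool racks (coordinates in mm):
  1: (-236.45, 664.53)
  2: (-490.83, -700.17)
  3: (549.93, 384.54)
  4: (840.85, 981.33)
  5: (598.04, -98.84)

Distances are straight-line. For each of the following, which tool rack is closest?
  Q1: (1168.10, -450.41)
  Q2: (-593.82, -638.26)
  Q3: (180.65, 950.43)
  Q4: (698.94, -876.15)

Q1→5; Q2→2; Q3→1; Q4→5

Q1 at (1168.10, -450.41):
  1: √((-1404.55)² + (1114.94)²) = √(1972760.7025 + 1243091.2036) = 1793.28 mm
  2: √((-1658.93)² + (-249.76)²) = √(2752048.7449 + 62380.0576) = 1677.63 mm
  3: √((-618.17)² + (834.95)²) = √(382134.1489 + 697141.5025) = 1038.88 mm
  4: √((-327.25)² + (1431.74)²) = √(107092.5625 + 2049879.4276) = 1468.66 mm
  5: √((-570.06)² + (351.57)²) = √(324968.4036 + 123601.4649) = 669.75 mm
  → nearest: 5 (669.75 mm)
Q2 at (-593.82, -638.26):
  1: √((357.37)² + (1302.79)²) = √(127713.3169 + 1697261.7841) = 1350.92 mm
  2: √((102.99)² + (-61.91)²) = √(10606.9401 + 3832.8481) = 120.17 mm
  3: √((1143.75)² + (1022.80)²) = √(1308164.0625 + 1046119.8400) = 1534.37 mm
  4: √((1434.67)² + (1619.59)²) = √(2058278.0089 + 2623071.7681) = 2163.64 mm
  5: √((1191.86)² + (539.42)²) = √(1420530.2596 + 290973.9364) = 1308.24 mm
  → nearest: 2 (120.17 mm)
Q3 at (180.65, 950.43):
  1: √((-417.10)² + (-285.90)²) = √(173972.4100 + 81738.8100) = 505.68 mm
  2: √((-671.48)² + (-1650.60)²) = √(450885.3904 + 2724480.3600) = 1781.96 mm
  3: √((369.28)² + (-565.89)²) = √(136367.7184 + 320231.4921) = 675.72 mm
  4: √((660.20)² + (30.90)²) = √(435864.0400 + 954.8100) = 660.92 mm
  5: √((417.39)² + (-1049.27)²) = √(174214.4121 + 1100967.5329) = 1129.24 mm
  → nearest: 1 (505.68 mm)
Q4 at (698.94, -876.15):
  1: √((-935.39)² + (1540.68)²) = √(874954.4521 + 2373694.8624) = 1802.40 mm
  2: √((-1189.77)² + (175.98)²) = √(1415552.6529 + 30968.9604) = 1202.71 mm
  3: √((-149.01)² + (1260.69)²) = √(22203.9801 + 1589339.2761) = 1269.47 mm
  4: √((141.91)² + (1857.48)²) = √(20138.4481 + 3450231.9504) = 1862.89 mm
  5: √((-100.90)² + (777.31)²) = √(10180.8100 + 604210.8361) = 783.83 mm
  → nearest: 5 (783.83 mm)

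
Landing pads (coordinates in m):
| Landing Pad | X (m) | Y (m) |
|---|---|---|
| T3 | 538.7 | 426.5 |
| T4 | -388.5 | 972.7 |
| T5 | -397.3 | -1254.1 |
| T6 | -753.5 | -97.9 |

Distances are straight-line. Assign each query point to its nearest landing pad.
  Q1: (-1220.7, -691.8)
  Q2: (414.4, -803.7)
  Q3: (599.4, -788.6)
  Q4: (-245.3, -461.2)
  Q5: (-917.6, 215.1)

Q1 at (-1220.7, -691.8):
  T3: 2084.7 m
  T4: 1860.9 m
  T5: 997.1 m
  T6: 755.6 m
  → nearest: T6 (755.6 m)
Q2 at (414.4, -803.7):
  T3: 1236.5 m
  T4: 1949.4 m
  T5: 928.3 m
  T6: 1364.6 m
  → nearest: T5 (928.3 m)
Q3 at (599.4, -788.6):
  T3: 1216.6 m
  T4: 2019.4 m
  T5: 1100.0 m
  T6: 1519.0 m
  → nearest: T5 (1100.0 m)
Q4 at (-245.3, -461.2):
  T3: 1184.3 m
  T4: 1441.0 m
  T5: 807.3 m
  T6: 624.7 m
  → nearest: T6 (624.7 m)
Q5 at (-917.6, 215.1):
  T3: 1471.6 m
  T4: 924.1 m
  T5: 1558.6 m
  T6: 353.4 m
  → nearest: T6 (353.4 m)

Q1→T6; Q2→T5; Q3→T5; Q4→T6; Q5→T6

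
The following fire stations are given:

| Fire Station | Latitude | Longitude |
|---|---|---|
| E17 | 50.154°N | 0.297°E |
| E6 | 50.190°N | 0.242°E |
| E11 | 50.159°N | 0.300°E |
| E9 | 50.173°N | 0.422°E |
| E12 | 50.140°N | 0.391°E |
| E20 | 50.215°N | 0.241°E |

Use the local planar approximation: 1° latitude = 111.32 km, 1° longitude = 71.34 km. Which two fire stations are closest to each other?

Pairwise distances:
E17–E6: 5.609 km
E17–E11: 0.596 km
E17–E9: 9.165 km
E17–E12: 6.885 km
E17–E20: 7.879 km
E6–E11: 5.388 km
E6–E9: 12.980 km
E6–E12: 11.999 km
E6–E20: 2.784 km
E11–E9: 8.842 km
E11–E12: 6.828 km
E11–E20: 7.522 km
E9–E12: 4.288 km
E9–E20: 13.733 km
E12–E20: 13.573 km
Closest pair: E17–E11 at 0.596 km.

E17 and E11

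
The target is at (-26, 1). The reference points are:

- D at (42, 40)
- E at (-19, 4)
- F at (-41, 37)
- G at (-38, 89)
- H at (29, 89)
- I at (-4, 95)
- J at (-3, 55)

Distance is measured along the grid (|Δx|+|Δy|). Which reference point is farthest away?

Distances from (-26, 1):
D: |68| + |39| = 68 + 39 = 107
E: |7| + |3| = 7 + 3 = 10
F: |-15| + |36| = 15 + 36 = 51
G: |-12| + |88| = 12 + 88 = 100
H: |55| + |88| = 55 + 88 = 143
I: |22| + |94| = 22 + 94 = 116
J: |23| + |54| = 23 + 54 = 77
Maximum: H at 143.

H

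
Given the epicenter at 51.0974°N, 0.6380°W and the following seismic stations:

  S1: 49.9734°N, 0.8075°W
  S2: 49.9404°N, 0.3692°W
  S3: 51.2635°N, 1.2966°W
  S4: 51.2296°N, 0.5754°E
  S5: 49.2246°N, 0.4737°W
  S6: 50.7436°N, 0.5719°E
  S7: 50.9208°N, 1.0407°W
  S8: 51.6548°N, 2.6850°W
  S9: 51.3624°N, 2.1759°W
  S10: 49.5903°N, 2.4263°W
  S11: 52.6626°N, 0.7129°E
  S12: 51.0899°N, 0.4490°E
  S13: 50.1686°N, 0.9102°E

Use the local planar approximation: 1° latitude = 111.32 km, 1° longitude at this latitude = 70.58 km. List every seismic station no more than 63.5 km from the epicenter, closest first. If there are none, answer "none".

Distances from 51.0974°N, 0.6380°W:
S1: √((-1.1240·111.32)² + (-0.1695·70.58)²) = √(15655.935297 + 143.120786) = 125.6943 km
S2: √((-1.1570·111.32)² + (0.2688·70.58)²) = √(16588.729032 + 359.933141) = 130.1870 km
S3: √((0.1661·111.32)² + (-0.6586·70.58)²) = √(341.889419 + 2160.761140) = 50.0265 km
S4: √((0.1322·111.32)² + (1.2134·70.58)²) = √(216.575490 + 7334.513111) = 86.8970 km
S5: √((-1.8728·111.32)² + (0.1643·70.58)²) = √(43463.950428 + 134.474035) = 208.8024 km
S6: √((-0.3538·111.32)² + (1.2099·70.58)²) = √(1551.179485 + 7292.261961) = 94.0396 km
S7: √((-0.1766·111.32)² + (-0.4027·70.58)²) = √(386.480685 + 807.842258) = 34.5590 km
S8: √((0.5574·111.32)² + (-2.0470·70.58)²) = √(3850.173709 + 20873.678657) = 157.2382 km
S9: √((0.2650·111.32)² + (-1.5379·70.58)²) = √(870.238200 + 11782.013117) = 112.4822 km
S10: √((-1.5071·111.32)² + (-1.7883·70.58)²) = √(28146.897721 + 15931.037545) = 209.9475 km
S11: √((1.5652·111.32)² + (1.3509·70.58)²) = √(30358.902946 + 9090.959257) = 198.6199 km
S12: √((-0.0075·111.32)² + (1.0870·70.58)²) = √(0.697058 + 5886.028983) = 76.7250 km
S13: √((-0.9288·111.32)² + (1.5482·70.58)²) = √(10690.322545 + 11940.360368) = 150.4350 km
Threshold 63.5 km: S7 (34.5590 km), S3 (50.0265 km) are within range.

S7, S3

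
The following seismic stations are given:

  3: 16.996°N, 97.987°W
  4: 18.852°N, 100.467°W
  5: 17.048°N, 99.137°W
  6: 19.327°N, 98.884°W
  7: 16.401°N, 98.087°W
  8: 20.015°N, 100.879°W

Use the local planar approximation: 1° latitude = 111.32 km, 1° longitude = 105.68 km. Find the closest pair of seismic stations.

3 and 7

Pairwise distances:
3–7: 67.073 km
3–5: 121.670 km
5–7: 132.289 km
4–8: 136.591 km
4–6: 175.449 km
6–8: 224.312 km
4–5: 245.122 km
5–6: 255.103 km
3–6: 276.260 km
3–4: 333.732 km
6–7: 336.436 km
4–7: 371.088 km
5–8: 378.127 km
3–8: 454.262 km
7–8: 498.912 km
Closest pair: 3–7 at 67.073 km.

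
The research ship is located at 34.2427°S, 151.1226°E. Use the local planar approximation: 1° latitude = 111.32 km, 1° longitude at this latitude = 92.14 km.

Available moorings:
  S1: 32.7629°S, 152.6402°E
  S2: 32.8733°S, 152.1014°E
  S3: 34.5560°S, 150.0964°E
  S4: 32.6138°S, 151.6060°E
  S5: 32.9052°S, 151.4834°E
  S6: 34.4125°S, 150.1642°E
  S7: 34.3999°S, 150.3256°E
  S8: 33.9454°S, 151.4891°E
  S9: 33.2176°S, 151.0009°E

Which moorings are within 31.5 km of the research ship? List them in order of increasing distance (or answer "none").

none

Distances from 34.2427°S, 151.1226°E:
S1: √((1.4798·111.32)² + (1.5176·92.14)²) = √(27136.413060 + 19552.894257) = 216.0771 km
S2: √((1.3694·111.32)² + (0.9788·92.14)²) = √(23238.443850 + 8133.628592) = 177.1216 km
S3: √((-0.3133·111.32)² + (-1.0262·92.14)²) = √(1216.374158 + 8940.471775) = 100.7812 km
S4: √((1.6289·111.32)² + (0.4834·92.14)²) = √(32880.259914 + 1983.854002) = 186.7193 km
S5: √((1.3375·111.32)² + (0.3608·92.14)²) = √(22168.380990 + 1105.170983) = 152.5567 km
S6: √((-0.1698·111.32)² + (-0.9584·92.14)²) = √(357.290745 + 7798.122010) = 90.3073 km
S7: √((-0.1572·111.32)² + (-0.7970·92.14)²) = √(306.232640 + 5392.784410) = 75.4918 km
S8: √((0.2973·111.32)² + (0.3665·92.14)²) = √(1095.307884 + 1140.366298) = 47.2829 km
S9: √((1.0251·111.32)² + (-0.1217·92.14)²) = √(13022.035122 + 125.741192) = 114.6638 km
Threshold 31.5 km: none within range.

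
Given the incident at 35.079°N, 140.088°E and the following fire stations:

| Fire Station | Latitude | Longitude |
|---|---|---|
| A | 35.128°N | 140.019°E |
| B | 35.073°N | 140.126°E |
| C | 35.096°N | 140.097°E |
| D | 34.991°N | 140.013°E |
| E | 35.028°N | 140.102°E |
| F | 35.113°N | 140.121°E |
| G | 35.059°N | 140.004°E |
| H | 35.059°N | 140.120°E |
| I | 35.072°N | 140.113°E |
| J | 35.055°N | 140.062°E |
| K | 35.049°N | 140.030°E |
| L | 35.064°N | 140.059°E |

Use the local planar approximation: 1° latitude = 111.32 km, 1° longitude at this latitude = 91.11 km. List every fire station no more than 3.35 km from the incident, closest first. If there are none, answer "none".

C, I, L

Distances from 35.079°N, 140.088°E:
A: √((0.049·111.32)² + (-0.069·91.11)²) = √(29.75353 + 39.52121) = 8.323 km
B: √((-0.006·111.32)² + (0.038·91.11)²) = √(0.44612 + 11.98669) = 3.526 km
C: √((0.017·111.32)² + (0.009·91.11)²) = √(3.58133 + 0.67238) = 2.062 km
D: √((-0.088·111.32)² + (-0.075·91.11)²) = √(95.96475 + 46.69331) = 11.944 km
E: √((-0.051·111.32)² + (0.014·91.11)²) = √(32.23196 + 1.62700) = 5.819 km
F: √((0.034·111.32)² + (0.033·91.11)²) = √(14.32532 + 9.03982) = 4.834 km
G: √((-0.020·111.32)² + (-0.084·91.11)²) = √(4.95686 + 58.57208) = 7.971 km
H: √((-0.020·111.32)² + (0.032·91.11)²) = √(4.95686 + 8.50026) = 3.668 km
I: √((-0.007·111.32)² + (0.025·91.11)²) = √(0.60721 + 5.18815) = 2.407 km
J: √((-0.024·111.32)² + (-0.026·91.11)²) = √(7.13787 + 5.61150) = 3.571 km
K: √((-0.030·111.32)² + (-0.058·91.11)²) = √(11.15293 + 27.92467) = 6.251 km
L: √((-0.015·111.32)² + (-0.029·91.11)²) = √(2.78823 + 6.98117) = 3.126 km
Threshold 3.35 km: C (2.062 km), I (2.407 km), L (3.126 km) are within range.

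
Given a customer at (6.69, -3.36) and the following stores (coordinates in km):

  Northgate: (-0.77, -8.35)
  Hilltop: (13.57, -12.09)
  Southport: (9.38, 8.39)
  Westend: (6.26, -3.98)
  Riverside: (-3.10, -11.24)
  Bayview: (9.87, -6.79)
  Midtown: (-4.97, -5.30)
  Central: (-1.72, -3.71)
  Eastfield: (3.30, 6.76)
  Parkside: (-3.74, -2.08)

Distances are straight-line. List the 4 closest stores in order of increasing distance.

Distances from (6.69, -3.36):
Northgate: √((-7.46)² + (-4.99)²) = √(55.6516 + 24.9001) = 8.98 km
Hilltop: √((6.88)² + (-8.73)²) = √(47.3344 + 76.2129) = 11.12 km
Southport: √((2.69)² + (11.75)²) = √(7.2361 + 138.0625) = 12.05 km
Westend: √((-0.43)² + (-0.62)²) = √(0.1849 + 0.3844) = 0.75 km
Riverside: √((-9.79)² + (-7.88)²) = √(95.8441 + 62.0944) = 12.57 km
Bayview: √((3.18)² + (-3.43)²) = √(10.1124 + 11.7649) = 4.68 km
Midtown: √((-11.66)² + (-1.94)²) = √(135.9556 + 3.7636) = 11.82 km
Central: √((-8.41)² + (-0.35)²) = √(70.7281 + 0.1225) = 8.42 km
Eastfield: √((-3.39)² + (10.12)²) = √(11.4921 + 102.4144) = 10.67 km
Parkside: √((-10.43)² + (1.28)²) = √(108.7849 + 1.6384) = 10.51 km
Sorted: Westend (0.75 km) < Bayview (4.68 km) < Central (8.42 km) < Northgate (8.98 km) < Parkside (10.51 km) < Eastfield (10.67 km) < …

Westend, Bayview, Central, Northgate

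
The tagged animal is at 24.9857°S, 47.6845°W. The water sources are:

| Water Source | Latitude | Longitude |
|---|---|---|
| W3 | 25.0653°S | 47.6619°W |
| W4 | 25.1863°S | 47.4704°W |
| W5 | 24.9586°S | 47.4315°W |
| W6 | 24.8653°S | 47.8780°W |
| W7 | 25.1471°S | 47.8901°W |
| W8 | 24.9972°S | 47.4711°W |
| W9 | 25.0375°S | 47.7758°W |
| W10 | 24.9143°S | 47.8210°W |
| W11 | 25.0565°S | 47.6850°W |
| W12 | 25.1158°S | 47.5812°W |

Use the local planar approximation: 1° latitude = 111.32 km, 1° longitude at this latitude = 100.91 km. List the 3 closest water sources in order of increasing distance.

W11, W3, W9

Distances from 24.9857°S, 47.6845°W:
W3: 9.1498 km
W4: 31.0714 km
W5: 25.7079 km
W6: 23.6835 km
W7: 27.4455 km
W8: 21.5722 km
W9: 10.8689 km
W10: 15.9029 km
W11: 7.8816 km
W12: 17.8440 km
Sorted: W11 (7.8816 km) < W3 (9.1498 km) < W9 (10.8689 km) < W10 (15.9029 km) < W12 (17.8440 km) < …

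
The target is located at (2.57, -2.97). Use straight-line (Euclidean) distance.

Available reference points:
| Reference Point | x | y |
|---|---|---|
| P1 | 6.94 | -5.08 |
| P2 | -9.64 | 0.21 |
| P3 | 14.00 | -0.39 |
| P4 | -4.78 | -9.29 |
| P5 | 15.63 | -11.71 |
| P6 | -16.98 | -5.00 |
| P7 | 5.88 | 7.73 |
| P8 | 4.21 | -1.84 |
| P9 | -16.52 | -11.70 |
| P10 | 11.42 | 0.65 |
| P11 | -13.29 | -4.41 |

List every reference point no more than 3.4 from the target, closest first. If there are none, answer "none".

Distances from (2.57, -2.97):
P1: √((4.37)² + (-2.11)²) = √(19.0969 + 4.4521) = 4.85
P2: √((-12.21)² + (3.18)²) = √(149.0841 + 10.1124) = 12.62
P3: √((11.43)² + (2.58)²) = √(130.6449 + 6.6564) = 11.72
P4: √((-7.35)² + (-6.32)²) = √(54.0225 + 39.9424) = 9.69
P5: √((13.06)² + (-8.74)²) = √(170.5636 + 76.3876) = 15.71
P6: √((-19.55)² + (-2.03)²) = √(382.2025 + 4.1209) = 19.66
P7: √((3.31)² + (10.70)²) = √(10.9561 + 114.4900) = 11.20
P8: √((1.64)² + (1.13)²) = √(2.6896 + 1.2769) = 1.99
P9: √((-19.09)² + (-8.73)²) = √(364.4281 + 76.2129) = 20.99
P10: √((8.85)² + (3.62)²) = √(78.3225 + 13.1044) = 9.56
P11: √((-15.86)² + (-1.44)²) = √(251.5396 + 2.0736) = 15.93
Threshold 3.4: P8 (1.99) is within range.

P8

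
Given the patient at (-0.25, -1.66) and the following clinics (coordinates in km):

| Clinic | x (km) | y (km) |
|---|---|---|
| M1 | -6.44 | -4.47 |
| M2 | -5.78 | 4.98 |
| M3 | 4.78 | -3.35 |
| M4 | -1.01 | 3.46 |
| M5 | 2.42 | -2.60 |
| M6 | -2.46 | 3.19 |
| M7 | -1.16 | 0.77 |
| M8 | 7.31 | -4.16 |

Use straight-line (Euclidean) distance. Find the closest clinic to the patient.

Distances from (-0.25, -1.66):
M1: √((-6.19)² + (-2.81)²) = √(38.3161 + 7.8961) = 6.80 km
M2: √((-5.53)² + (6.64)²) = √(30.5809 + 44.0896) = 8.64 km
M3: √((5.03)² + (-1.69)²) = √(25.3009 + 2.8561) = 5.31 km
M4: √((-0.76)² + (5.12)²) = √(0.5776 + 26.2144) = 5.18 km
M5: √((2.67)² + (-0.94)²) = √(7.1289 + 0.8836) = 2.83 km
M6: √((-2.21)² + (4.85)²) = √(4.8841 + 23.5225) = 5.33 km
M7: √((-0.91)² + (2.43)²) = √(0.8281 + 5.9049) = 2.59 km
M8: √((7.56)² + (-2.50)²) = √(57.1536 + 6.2500) = 7.96 km
Minimum: M7 at 2.59 km.

M7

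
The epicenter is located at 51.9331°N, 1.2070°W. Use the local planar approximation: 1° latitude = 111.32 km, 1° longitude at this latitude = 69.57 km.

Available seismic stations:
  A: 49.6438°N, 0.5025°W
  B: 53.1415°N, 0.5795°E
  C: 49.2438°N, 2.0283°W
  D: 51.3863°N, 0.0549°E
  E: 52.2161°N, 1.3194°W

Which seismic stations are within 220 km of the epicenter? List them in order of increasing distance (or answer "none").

Distances from 51.9331°N, 1.2070°W:
A: √((-2.2893·111.32)² + (0.7045·69.57)²) = √(64945.910823 + 2402.182516) = 259.5151 km
B: √((1.2084·111.32)² + (1.7865·69.57)²) = √(18095.385036 + 15447.209897) = 183.1464 km
C: √((-2.6893·111.32)² + (-0.8213·69.57)²) = √(89624.118885 + 3264.732874) = 304.7767 km
D: √((-0.5468·111.32)² + (1.2619·69.57)²) = √(3705.129630 + 7707.151347) = 106.8283 km
E: √((0.2830·111.32)² + (-0.1124·69.57)²) = √(992.474293 + 61.147208) = 32.4595 km
Threshold 220 km: E (32.4595 km), D (106.8283 km), B (183.1464 km) are within range.

E, D, B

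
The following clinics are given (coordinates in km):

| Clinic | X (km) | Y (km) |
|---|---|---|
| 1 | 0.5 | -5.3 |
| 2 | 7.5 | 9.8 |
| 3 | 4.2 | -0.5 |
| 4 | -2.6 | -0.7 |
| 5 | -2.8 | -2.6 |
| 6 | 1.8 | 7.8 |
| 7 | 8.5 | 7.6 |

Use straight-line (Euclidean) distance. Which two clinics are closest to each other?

Pairwise distances:
1–2: 16.64 km
1–3: 6.06 km
1–4: 5.55 km
1–5: 4.26 km
1–6: 13.16 km
1–7: 15.18 km
2–3: 10.82 km
2–4: 14.57 km
2–5: 16.12 km
2–6: 6.04 km
2–7: 2.42 km
3–4: 6.80 km
3–5: 7.31 km
3–6: 8.64 km
3–7: 9.17 km
4–5: 1.91 km
4–6: 9.57 km
4–7: 13.86 km
5–6: 11.37 km
5–7: 15.22 km
6–7: 6.70 km
Closest pair: 4–5 at 1.91 km.

4 and 5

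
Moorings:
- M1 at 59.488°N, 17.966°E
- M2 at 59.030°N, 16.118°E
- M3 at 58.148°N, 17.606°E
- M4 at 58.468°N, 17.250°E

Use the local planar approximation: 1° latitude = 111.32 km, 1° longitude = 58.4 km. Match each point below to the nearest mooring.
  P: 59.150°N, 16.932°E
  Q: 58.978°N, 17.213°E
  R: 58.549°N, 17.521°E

P→M2; Q→M4; R→M4

P at 59.150°N, 16.932°E:
  M1: 71.149 km
  M2: 49.379 km
  M3: 118.284 km
  M4: 78.159 km
  → nearest: M2 (49.379 km)
Q at 58.978°N, 17.213°E:
  M1: 71.812 km
  M2: 64.209 km
  M3: 95.203 km
  M4: 56.814 km
  → nearest: M4 (56.814 km)
R at 58.549°N, 17.521°E:
  M1: 107.712 km
  M2: 97.880 km
  M3: 44.914 km
  M4: 18.215 km
  → nearest: M4 (18.215 km)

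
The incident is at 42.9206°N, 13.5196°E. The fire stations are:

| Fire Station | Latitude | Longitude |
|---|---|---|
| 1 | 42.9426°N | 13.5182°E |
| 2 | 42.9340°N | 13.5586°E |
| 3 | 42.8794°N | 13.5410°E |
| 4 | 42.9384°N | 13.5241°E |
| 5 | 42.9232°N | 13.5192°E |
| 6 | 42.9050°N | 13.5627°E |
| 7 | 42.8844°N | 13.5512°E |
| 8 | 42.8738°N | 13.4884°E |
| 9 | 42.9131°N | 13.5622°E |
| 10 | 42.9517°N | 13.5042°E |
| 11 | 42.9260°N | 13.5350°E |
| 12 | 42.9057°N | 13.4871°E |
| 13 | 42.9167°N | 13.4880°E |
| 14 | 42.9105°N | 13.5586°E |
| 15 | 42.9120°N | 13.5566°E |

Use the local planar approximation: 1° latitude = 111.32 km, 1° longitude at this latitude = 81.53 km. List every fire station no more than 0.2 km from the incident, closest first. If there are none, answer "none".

Distances from 42.9206°N, 13.5196°E:
1: √((0.0220·111.32)² + (-0.0014·81.53)²) = √(5.997797 + 0.013028) = 2.4517 km
2: √((0.0134·111.32)² + (0.0390·81.53)²) = √(2.225133 + 10.110301) = 3.5122 km
3: √((-0.0412·111.32)² + (0.0214·81.53)²) = √(21.034918 + 3.044125) = 4.9070 km
4: √((0.0178·111.32)² + (0.0045·81.53)²) = √(3.926326 + 0.134605) = 2.0152 km
5: √((0.0026·111.32)² + (-0.0004·81.53)²) = √(0.083771 + 0.001064) = 0.2913 km
6: √((-0.0156·111.32)² + (0.0431·81.53)²) = √(3.015752 + 12.347795) = 3.9196 km
7: √((-0.0362·111.32)² + (0.0316·81.53)²) = √(16.239159 + 6.637569) = 4.7830 km
8: √((-0.0468·111.32)² + (-0.0312·81.53)²) = √(27.141766 + 6.470593) = 5.7976 km
9: √((-0.0075·111.32)² + (0.0426·81.53)²) = √(0.697058 + 12.062965) = 3.5721 km
10: √((0.0311·111.32)² + (-0.0154·81.53)²) = √(11.985804 + 1.576436) = 3.6827 km
11: √((0.0054·111.32)² + (0.0154·81.53)²) = √(0.361355 + 1.576436) = 1.3920 km
12: √((-0.0149·111.32)² + (-0.0325·81.53)²) = √(2.751180 + 7.021043) = 3.1261 km
13: √((-0.0039·111.32)² + (-0.0316·81.53)²) = √(0.188484 + 6.637569) = 2.6127 km
14: √((-0.0101·111.32)² + (0.0390·81.53)²) = √(1.264122 + 10.110301) = 3.3726 km
15: √((-0.0086·111.32)² + (0.0370·81.53)²) = √(0.916523 + 9.099936) = 3.1649 km
Threshold 0.2 km: none within range.

none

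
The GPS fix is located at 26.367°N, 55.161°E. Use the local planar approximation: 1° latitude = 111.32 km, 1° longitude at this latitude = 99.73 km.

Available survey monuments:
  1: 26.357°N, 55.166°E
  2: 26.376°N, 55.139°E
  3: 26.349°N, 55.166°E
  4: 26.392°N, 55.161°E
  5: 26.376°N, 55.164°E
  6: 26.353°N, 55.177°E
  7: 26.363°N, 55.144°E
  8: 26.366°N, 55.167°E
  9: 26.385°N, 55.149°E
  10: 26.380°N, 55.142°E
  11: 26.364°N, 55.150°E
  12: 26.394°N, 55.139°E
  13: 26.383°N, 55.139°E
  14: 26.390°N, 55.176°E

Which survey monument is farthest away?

Distances from 26.367°N, 55.161°E:
1: √((-0.010·111.32)² + (0.005·99.73)²) = √(1.23921 + 0.24865) = 1.220 km
2: √((0.009·111.32)² + (-0.022·99.73)²) = √(1.00376 + 4.81390) = 2.412 km
3: √((-0.018·111.32)² + (0.005·99.73)²) = √(4.01505 + 0.24865) = 2.065 km
4: √((0.025·111.32)² + (0.000·99.73)²) = √(7.74509 + 0.00000) = 2.783 km
5: √((0.009·111.32)² + (0.003·99.73)²) = √(1.00376 + 0.08951) = 1.046 km
6: √((-0.014·111.32)² + (0.016·99.73)²) = √(2.42886 + 2.54619) = 2.230 km
7: √((-0.004·111.32)² + (-0.017·99.73)²) = √(0.19827 + 2.87442) = 1.753 km
8: √((-0.001·111.32)² + (0.006·99.73)²) = √(0.01239 + 0.35806) = 0.609 km
9: √((0.018·111.32)² + (-0.012·99.73)²) = √(4.01505 + 1.43223) = 2.334 km
10: √((0.013·111.32)² + (-0.019·99.73)²) = √(2.09427 + 3.59053) = 2.384 km
11: √((-0.003·111.32)² + (-0.011·99.73)²) = √(0.11153 + 1.20347) = 1.147 km
12: √((0.027·111.32)² + (-0.022·99.73)²) = √(9.03387 + 4.81390) = 3.721 km
13: √((0.016·111.32)² + (-0.022·99.73)²) = √(3.17239 + 4.81390) = 2.826 km
14: √((0.023·111.32)² + (0.015·99.73)²) = √(6.55544 + 2.23787) = 2.965 km
Maximum: 12 at 3.721 km.

12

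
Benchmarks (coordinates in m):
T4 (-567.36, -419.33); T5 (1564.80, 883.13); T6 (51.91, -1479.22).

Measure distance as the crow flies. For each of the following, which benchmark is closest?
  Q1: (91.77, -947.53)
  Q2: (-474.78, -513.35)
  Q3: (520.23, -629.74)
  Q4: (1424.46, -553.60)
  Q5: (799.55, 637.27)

Q1→T6; Q2→T4; Q3→T6; Q4→T5; Q5→T5

Q1 at (91.77, -947.53):
  T4: √((-659.13)² + (528.20)²) = √(434452.3569 + 278995.2400) = 844.66 m
  T5: √((1473.03)² + (1830.66)²) = √(2169817.3809 + 3351316.0356) = 2349.71 m
  T6: √((-39.86)² + (-531.69)²) = √(1588.8196 + 282694.2561) = 533.18 m
  → nearest: T6 (533.18 m)
Q2 at (-474.78, -513.35):
  T4: √((-92.58)² + (94.02)²) = √(8571.0564 + 8839.7604) = 131.95 m
  T5: √((2039.58)² + (1396.48)²) = √(4159886.5764 + 1950156.3904) = 2471.85 m
  T6: √((526.69)² + (-965.87)²) = √(277402.3561 + 932904.8569) = 1100.14 m
  → nearest: T4 (131.95 m)
Q3 at (520.23, -629.74):
  T4: √((-1087.59)² + (210.41)²) = √(1182852.0081 + 44272.3681) = 1107.76 m
  T5: √((1044.57)² + (1512.87)²) = √(1091126.4849 + 2288775.6369) = 1838.45 m
  T6: √((-468.32)² + (-849.48)²) = √(219323.6224 + 721616.2704) = 970.02 m
  → nearest: T6 (970.02 m)
Q4 at (1424.46, -553.60):
  T4: √((-1991.82)² + (134.27)²) = √(3967346.9124 + 18028.4329) = 1996.34 m
  T5: √((140.34)² + (1436.73)²) = √(19695.3156 + 2064193.0929) = 1443.57 m
  T6: √((-1372.55)² + (-925.62)²) = √(1883893.5025 + 856772.3844) = 1655.50 m
  → nearest: T5 (1443.57 m)
Q5 at (799.55, 637.27):
  T4: √((-1366.91)² + (-1056.60)²) = √(1868442.9481 + 1116403.5600) = 1727.67 m
  T5: √((765.25)² + (245.86)²) = √(585607.5625 + 60447.1396) = 803.78 m
  T6: √((-747.64)² + (-2116.49)²) = √(558965.5696 + 4479529.9201) = 2244.66 m
  → nearest: T5 (803.78 m)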